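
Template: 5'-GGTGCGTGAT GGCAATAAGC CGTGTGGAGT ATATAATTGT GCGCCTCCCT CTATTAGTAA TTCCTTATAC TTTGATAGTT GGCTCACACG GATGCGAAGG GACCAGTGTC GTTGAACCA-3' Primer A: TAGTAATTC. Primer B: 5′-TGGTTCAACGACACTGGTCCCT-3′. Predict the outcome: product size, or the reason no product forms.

Primer A (TAGTAATTC) matches the top strand at positions 55–63; it acts as a forward primer.
Primer B's reverse complement is AGGGACCAGTGTCGTTGAACCA, matching the top strand at positions 98–119; it acts as a reverse primer.
The 3' ends face each other across positions 55–119, giving a 65 bp product.

Yes — a 65 bp product.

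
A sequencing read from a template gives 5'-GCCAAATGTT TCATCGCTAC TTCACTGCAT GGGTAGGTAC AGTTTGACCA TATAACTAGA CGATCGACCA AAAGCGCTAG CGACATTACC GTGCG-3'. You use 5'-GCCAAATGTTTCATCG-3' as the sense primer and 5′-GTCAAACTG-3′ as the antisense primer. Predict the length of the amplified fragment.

48 bp

Scanning the template, GCCAAATGTTTCATCG occurs at positions 1–16; this primer anneals to the bottom strand there with its 3' end pointing downstream.
The reverse primer's reverse complement is CAGTTTGAC, which matches the template at positions 40–48.
Product length = (reverse-primer end) − (forward-primer start) + 1 = 48 − 1 + 1 = 48 bp.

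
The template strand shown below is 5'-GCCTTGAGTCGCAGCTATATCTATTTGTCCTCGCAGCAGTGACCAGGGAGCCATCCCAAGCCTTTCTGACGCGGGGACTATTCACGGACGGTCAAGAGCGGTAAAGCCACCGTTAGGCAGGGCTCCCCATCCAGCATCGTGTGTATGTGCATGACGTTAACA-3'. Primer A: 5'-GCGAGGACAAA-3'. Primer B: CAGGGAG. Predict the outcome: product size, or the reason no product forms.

No product — the primers' 3' ends point away from each other.

Primer A (GCGAGGACAAA) has reverse complement TTTGTCCTCGC, which matches the top strand at positions 24–34; primer A anneals to the top strand there with its 3' end pointing upstream toward position 24.
Primer B (CAGGGAG) matches the top strand directly at positions 44–50; it anneals to the bottom strand with its 3' end pointing downstream toward position 50.
The 3' ends diverge (primer A extends toward position 1, primer B toward position 162), so the primers never converge on a shared product.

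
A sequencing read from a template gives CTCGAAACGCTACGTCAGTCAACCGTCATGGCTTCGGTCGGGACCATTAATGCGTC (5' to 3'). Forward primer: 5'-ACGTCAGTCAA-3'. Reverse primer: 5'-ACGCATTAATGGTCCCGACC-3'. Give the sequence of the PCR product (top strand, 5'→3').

Scanning the template, ACGTCAGTCAA occurs at positions 12–22; this primer anneals to the bottom strand there with its 3' end pointing downstream.
The reverse primer's reverse complement is GGTCGGGACCATTAATGCGT, which matches the template at positions 36–55.
The product is the template from position 12 through 55 (44 bp).

5'-ACGTCAGTCAACCGTCATGGCTTCGGTCGGGACCATTAATGCGT-3'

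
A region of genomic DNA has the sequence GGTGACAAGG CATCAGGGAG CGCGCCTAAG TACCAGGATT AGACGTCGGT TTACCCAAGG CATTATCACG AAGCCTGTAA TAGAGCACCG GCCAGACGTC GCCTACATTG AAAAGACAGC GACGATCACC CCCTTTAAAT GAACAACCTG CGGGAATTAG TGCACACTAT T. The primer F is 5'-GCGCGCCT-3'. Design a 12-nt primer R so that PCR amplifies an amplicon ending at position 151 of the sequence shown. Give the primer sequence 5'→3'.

5'-GCAGGTTGTTCA-3'

The forward primer binds at positions 20–27; the product's 3' end on the top strand is position 151.
The reverse primer anneals to the top strand over positions 140–151, i.e. to TGAACAACCTGC.
Its sequence written 5'→3' is the reverse complement: GCAGGTTGTTCA.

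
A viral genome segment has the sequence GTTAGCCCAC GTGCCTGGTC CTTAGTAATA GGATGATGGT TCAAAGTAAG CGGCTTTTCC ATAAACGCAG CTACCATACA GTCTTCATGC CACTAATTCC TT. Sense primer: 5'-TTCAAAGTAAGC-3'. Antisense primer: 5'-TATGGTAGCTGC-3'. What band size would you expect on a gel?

39 bp

Scanning the template, TTCAAAGTAAGC occurs at positions 40–51; this primer anneals to the bottom strand there with its 3' end pointing downstream.
Taking the reverse complement of TATGGTAGCTGC gives GCAGCTACCATA, found at positions 67–78 on the template; the primer anneals here to the top strand with its 3' end pointing upstream.
Amplicon spans positions 40–78: 39 bp.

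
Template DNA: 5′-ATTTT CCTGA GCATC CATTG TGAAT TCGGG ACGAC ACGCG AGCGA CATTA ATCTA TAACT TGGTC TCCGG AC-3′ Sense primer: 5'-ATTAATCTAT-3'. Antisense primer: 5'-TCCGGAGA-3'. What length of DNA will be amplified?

25 bp

Forward primer ATTAATCTAT is found on the top strand at positions 47–56.
Reverse complement of the reverse primer: TCTCCGGA. This occurs on the top strand at positions 64–71.
The product runs from position 47 to position 71, so its length is 71 − 47 + 1 = 25 bp.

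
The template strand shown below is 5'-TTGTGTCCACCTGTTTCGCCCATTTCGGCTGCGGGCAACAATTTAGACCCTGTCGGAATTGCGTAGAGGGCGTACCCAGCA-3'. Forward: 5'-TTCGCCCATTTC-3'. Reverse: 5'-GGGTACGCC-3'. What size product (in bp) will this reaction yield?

63 bp

Forward primer TTCGCCCATTTC is found on the top strand at positions 15–26.
Reverse complement of the reverse primer: GGCGTACCC. This occurs on the top strand at positions 69–77.
Amplicon spans positions 15–77: 63 bp.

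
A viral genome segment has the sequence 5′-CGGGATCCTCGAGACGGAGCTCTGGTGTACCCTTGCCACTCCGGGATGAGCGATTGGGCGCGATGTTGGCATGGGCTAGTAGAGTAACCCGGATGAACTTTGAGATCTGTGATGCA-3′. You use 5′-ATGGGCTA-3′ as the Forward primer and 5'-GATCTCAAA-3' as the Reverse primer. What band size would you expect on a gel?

37 bp

Forward primer ATGGGCTA is found on the top strand at positions 71–78.
Taking the reverse complement of GATCTCAAA gives TTTGAGATC, found at positions 99–107 on the template; the primer anneals here to the top strand with its 3' end pointing upstream.
Amplicon spans positions 71–107: 37 bp.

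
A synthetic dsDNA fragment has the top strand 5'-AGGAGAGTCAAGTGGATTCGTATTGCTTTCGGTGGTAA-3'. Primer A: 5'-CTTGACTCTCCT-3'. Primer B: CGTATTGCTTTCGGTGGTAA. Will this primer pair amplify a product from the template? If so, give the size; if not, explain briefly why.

No product — the primers' 3' ends point away from each other.

Primer A (CTTGACTCTCCT) has reverse complement AGGAGAGTCAAG, which matches the top strand at positions 1–12; primer A anneals to the top strand there with its 3' end pointing upstream toward position 1.
Primer B (CGTATTGCTTTCGGTGGTAA) matches the top strand directly at positions 19–38; it anneals to the bottom strand with its 3' end pointing downstream toward position 38.
The 3' ends diverge (primer A extends toward position 1, primer B toward position 38), so the primers never converge on a shared product.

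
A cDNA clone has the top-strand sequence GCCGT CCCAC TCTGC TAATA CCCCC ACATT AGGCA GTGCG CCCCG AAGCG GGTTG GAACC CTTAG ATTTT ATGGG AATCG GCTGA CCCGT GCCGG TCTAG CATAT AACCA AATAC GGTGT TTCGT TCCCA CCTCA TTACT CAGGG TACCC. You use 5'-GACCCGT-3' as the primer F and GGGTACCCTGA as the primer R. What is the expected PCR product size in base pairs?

Forward primer GACCCGT is found on the top strand at positions 84–90.
Reverse complement of the reverse primer: TCAGGGTACCC. This occurs on the top strand at positions 140–150.
The product runs from position 84 to position 150, so its length is 150 − 84 + 1 = 67 bp.

67 bp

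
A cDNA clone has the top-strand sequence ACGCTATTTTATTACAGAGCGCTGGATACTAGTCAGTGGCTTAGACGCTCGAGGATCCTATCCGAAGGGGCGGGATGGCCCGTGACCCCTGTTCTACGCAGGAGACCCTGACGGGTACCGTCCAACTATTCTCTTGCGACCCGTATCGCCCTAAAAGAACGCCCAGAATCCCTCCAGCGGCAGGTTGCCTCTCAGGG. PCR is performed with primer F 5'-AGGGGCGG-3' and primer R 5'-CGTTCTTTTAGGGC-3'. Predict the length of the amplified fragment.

96 bp

Scanning the template, AGGGGCGG occurs at positions 66–73; this primer anneals to the bottom strand there with its 3' end pointing downstream.
The reverse primer's reverse complement is GCCCTAAAAGAACG, which matches the template at positions 148–161.
Amplicon spans positions 66–161: 96 bp.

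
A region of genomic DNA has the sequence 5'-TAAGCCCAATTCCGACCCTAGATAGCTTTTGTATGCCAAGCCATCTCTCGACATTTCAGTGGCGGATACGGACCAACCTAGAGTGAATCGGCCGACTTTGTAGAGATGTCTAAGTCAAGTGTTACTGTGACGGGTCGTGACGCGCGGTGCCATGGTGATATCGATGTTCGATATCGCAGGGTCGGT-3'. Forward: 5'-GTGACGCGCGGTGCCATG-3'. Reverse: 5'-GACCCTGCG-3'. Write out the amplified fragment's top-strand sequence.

Forward primer GTGACGCGCGGTGCCATG is found on the top strand at positions 137–154.
Reverse complement of the reverse primer: CGCAGGGTC. This occurs on the top strand at positions 175–183.
The product is the template from position 137 through 183 (47 bp).

5'-GTGACGCGCGGTGCCATGGTGATATCGATGTTCGATATCGCAGGGTC-3'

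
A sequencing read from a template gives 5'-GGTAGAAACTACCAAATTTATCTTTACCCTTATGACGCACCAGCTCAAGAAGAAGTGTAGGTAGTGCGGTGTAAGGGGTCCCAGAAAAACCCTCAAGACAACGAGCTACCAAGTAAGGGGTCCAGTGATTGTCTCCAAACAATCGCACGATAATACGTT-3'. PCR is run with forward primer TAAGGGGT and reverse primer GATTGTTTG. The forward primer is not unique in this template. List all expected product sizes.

73 bp, 31 bp

The forward primer TAAGGGGT matches the top strand at positions 72–79, 114–121.
The reverse primer's reverse complement is CAAACAATC, matching at positions 136–144.
Each forward site pairs with the reverse site to give a product ending at position 144: sizes 73, 31 bp.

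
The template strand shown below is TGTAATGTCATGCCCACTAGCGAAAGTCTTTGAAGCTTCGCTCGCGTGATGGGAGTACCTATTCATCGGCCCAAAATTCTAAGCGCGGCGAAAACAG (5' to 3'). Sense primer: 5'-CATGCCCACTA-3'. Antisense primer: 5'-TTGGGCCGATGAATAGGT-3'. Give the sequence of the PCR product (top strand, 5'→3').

The forward primer matches the template at positions 9–19.
Reverse complement of the reverse primer: ACCTATTCATCGGCCCAA. This occurs on the top strand at positions 57–74.
The product is the template from position 9 through 74 (66 bp).

5'-CATGCCCACTAGCGAAAGTCTTTGAAGCTTCGCTCGCGTGATGGGAGTACCTATTCATCGGCCCAA-3'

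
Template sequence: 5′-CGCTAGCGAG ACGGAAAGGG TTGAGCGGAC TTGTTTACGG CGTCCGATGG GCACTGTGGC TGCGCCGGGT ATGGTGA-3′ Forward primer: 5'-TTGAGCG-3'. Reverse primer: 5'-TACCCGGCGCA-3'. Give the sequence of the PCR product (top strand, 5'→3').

The forward primer matches the template at positions 21–27.
Taking the reverse complement of TACCCGGCGCA gives TGCGCCGGGTA, found at positions 61–71 on the template; the primer anneals here to the top strand with its 3' end pointing upstream.
The product is the template from position 21 through 71 (51 bp).

5'-TTGAGCGGACTTGTTTACGGCGTCCGATGGGCACTGTGGCTGCGCCGGGTA-3'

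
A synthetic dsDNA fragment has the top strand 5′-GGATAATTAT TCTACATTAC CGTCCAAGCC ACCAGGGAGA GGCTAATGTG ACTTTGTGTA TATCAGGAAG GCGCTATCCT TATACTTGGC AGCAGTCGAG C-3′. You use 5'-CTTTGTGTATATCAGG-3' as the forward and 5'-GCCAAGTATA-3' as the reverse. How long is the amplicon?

Forward primer CTTTGTGTATATCAGG is found on the top strand at positions 52–67.
Taking the reverse complement of GCCAAGTATA gives TATACTTGGC, found at positions 81–90 on the template; the primer anneals here to the top strand with its 3' end pointing upstream.
Amplicon spans positions 52–90: 39 bp.

39 bp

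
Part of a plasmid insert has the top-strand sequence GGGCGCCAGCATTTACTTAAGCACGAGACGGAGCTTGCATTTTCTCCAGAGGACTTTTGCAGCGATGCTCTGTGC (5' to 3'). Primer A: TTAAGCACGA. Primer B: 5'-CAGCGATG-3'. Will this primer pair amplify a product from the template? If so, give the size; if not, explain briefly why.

Primer A (TTAAGCACGA) matches the top strand at positions 17–26 (3' end points downstream).
Primer B (CAGCGATG) also matches the top strand directly, at positions 60–67 — its reverse complement CATCGCTG is not present.
Both primers anneal to the bottom strand with 3' ends pointing the same way, so neither can prime synthesis back toward the other.

No product — both primers anneal to the same strand and extend in the same direction.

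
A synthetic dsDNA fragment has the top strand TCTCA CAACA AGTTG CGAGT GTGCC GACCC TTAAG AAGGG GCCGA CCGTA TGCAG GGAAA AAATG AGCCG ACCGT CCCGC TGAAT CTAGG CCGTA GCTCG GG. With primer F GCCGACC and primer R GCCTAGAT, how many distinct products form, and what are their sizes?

Three products: 69 bp, 51 bp, 25 bp

The forward primer GCCGACC matches the top strand at positions 23–29, 41–47, 67–73.
The reverse primer's reverse complement is ATCTAGGC, matching at positions 84–91.
Each forward site pairs with the reverse site to give a product ending at position 91: sizes 69, 51, 25 bp.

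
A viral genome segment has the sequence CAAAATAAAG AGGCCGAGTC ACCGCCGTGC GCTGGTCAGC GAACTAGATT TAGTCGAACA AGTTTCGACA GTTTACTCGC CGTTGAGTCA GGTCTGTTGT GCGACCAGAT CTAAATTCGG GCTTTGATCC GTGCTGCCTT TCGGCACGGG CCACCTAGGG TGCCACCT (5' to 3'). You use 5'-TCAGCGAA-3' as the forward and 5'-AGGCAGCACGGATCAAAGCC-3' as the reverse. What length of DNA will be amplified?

Scanning the template, TCAGCGAA occurs at positions 36–43; this primer anneals to the bottom strand there with its 3' end pointing downstream.
Taking the reverse complement of AGGCAGCACGGATCAAAGCC gives GGCTTTGATCCGTGCTGCCT, found at positions 120–139 on the template; the primer anneals here to the top strand with its 3' end pointing upstream.
The product runs from position 36 to position 139, so its length is 139 − 36 + 1 = 104 bp.

104 bp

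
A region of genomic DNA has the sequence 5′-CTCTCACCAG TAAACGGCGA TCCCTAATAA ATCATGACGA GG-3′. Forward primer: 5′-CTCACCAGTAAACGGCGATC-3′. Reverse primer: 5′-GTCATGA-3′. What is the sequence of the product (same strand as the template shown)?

Scanning the template, CTCACCAGTAAACGGCGATC occurs at positions 3–22; this primer anneals to the bottom strand there with its 3' end pointing downstream.
Taking the reverse complement of GTCATGA gives TCATGAC, found at positions 32–38 on the template; the primer anneals here to the top strand with its 3' end pointing upstream.
The product is the template from position 3 through 38 (36 bp).

5'-CTCACCAGTAAACGGCGATCCCTAATAAATCATGAC-3'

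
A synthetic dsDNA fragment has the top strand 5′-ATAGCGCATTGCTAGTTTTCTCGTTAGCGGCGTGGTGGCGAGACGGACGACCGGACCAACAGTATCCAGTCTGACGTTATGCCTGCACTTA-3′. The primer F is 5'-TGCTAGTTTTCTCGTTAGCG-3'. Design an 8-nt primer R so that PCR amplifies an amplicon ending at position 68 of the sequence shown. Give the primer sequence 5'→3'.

The forward primer binds at positions 10–29; the product's 3' end on the top strand is position 68.
The reverse primer anneals to the top strand over positions 61–68, i.e. to AGTATCCA.
Its sequence written 5'→3' is the reverse complement: TGGATACT.

5'-TGGATACT-3'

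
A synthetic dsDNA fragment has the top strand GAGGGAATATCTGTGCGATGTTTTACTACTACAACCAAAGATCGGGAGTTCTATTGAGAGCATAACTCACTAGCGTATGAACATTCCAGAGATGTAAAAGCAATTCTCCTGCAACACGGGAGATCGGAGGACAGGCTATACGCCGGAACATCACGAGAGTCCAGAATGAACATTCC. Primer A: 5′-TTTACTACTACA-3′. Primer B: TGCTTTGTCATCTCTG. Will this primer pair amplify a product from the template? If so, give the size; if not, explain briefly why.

No product — primer B has no binding site in the template.

Primer B (TGCTTTGTCATCTCTG) does not match the top strand, and its reverse complement CAGAGATGACAAAGCA does not match either.
With no annealing site for primer B, no amplification occurs.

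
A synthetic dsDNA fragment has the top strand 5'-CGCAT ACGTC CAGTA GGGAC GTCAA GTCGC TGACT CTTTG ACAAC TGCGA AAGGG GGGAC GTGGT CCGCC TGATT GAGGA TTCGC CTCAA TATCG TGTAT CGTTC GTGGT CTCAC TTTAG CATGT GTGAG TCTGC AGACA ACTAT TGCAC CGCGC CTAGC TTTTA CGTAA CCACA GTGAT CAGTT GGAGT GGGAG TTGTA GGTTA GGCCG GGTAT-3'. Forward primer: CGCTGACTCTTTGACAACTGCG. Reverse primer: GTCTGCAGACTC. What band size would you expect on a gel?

112 bp

Scanning the template, CGCTGACTCTTTGACAACTGCG occurs at positions 28–49; this primer anneals to the bottom strand there with its 3' end pointing downstream.
The reverse primer's reverse complement is GAGTCTGCAGAC, which matches the template at positions 128–139.
Amplicon spans positions 28–139: 112 bp.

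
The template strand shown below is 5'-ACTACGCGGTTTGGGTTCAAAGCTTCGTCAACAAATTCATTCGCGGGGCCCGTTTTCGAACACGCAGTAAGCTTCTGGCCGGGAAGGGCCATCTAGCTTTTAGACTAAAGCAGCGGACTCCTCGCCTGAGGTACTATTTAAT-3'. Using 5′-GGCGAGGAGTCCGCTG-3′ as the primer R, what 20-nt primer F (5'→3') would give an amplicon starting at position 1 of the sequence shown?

The reverse primer's reverse complement CAGCGGACTCCTCGCC matches the template at positions 111–126; the product starts at position 1.
The forward primer is identical to the top strand over positions 1–20: ACTACGCGGTTTGGGTTCAA.

5'-ACTACGCGGTTTGGGTTCAA-3'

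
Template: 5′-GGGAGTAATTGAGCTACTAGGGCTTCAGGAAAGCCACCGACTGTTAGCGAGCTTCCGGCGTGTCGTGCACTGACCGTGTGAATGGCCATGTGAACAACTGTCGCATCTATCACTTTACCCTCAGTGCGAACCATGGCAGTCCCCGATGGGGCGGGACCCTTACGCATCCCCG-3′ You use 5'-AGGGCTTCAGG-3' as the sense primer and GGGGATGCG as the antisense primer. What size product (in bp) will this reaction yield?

153 bp

The forward primer matches the template at positions 19–29.
Reverse complement of the reverse primer: CGCATCCCC. This occurs on the top strand at positions 163–171.
Product length = (reverse-primer end) − (forward-primer start) + 1 = 171 − 19 + 1 = 153 bp.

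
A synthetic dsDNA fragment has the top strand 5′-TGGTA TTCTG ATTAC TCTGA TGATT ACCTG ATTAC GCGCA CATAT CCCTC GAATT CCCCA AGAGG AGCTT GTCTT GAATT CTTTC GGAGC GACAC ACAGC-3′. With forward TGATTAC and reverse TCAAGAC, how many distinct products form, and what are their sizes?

Three products: 69 bp, 57 bp, 49 bp

The forward primer TGATTAC matches the top strand at positions 9–15, 21–27, 29–35.
The reverse primer's reverse complement is GTCTTGA, matching at positions 71–77.
Each forward site pairs with the reverse site to give a product ending at position 77: sizes 69, 57, 49 bp.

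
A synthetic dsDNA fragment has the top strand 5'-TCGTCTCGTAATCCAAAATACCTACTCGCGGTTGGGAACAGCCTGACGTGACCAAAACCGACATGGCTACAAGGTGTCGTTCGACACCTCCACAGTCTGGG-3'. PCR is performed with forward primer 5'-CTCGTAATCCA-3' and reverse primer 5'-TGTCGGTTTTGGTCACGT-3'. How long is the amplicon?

59 bp

Scanning the template, CTCGTAATCCA occurs at positions 5–15; this primer anneals to the bottom strand there with its 3' end pointing downstream.
Taking the reverse complement of TGTCGGTTTTGGTCACGT gives ACGTGACCAAAACCGACA, found at positions 46–63 on the template; the primer anneals here to the top strand with its 3' end pointing upstream.
The product runs from position 5 to position 63, so its length is 63 − 5 + 1 = 59 bp.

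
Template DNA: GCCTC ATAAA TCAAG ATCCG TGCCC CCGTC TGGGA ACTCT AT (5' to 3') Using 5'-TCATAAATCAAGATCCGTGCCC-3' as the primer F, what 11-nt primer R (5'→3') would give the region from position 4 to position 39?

5'-GAGTTCCCAGA-3'

The product's 3' end on the top strand is position 39.
The reverse primer anneals to the top strand over positions 29–39, i.e. to TCTGGGAACTC.
Its sequence written 5'→3' is the reverse complement: GAGTTCCCAGA.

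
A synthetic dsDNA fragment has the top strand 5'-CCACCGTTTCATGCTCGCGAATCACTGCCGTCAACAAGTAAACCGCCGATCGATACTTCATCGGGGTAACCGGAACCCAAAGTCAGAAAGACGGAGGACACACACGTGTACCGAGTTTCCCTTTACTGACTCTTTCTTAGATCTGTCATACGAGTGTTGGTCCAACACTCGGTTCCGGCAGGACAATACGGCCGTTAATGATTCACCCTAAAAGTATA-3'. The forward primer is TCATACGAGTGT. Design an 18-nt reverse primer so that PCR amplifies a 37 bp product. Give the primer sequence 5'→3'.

The forward primer binds at positions 146–157, so a 37 bp product ends at position 146 + 37 − 1 = 182.
The reverse primer anneals to the top strand over positions 165–182, i.e. to ACACTCGGTTCCGGCAGG.
Its sequence written 5'→3' is the reverse complement: CCTGCCGGAACCGAGTGT.

5'-CCTGCCGGAACCGAGTGT-3'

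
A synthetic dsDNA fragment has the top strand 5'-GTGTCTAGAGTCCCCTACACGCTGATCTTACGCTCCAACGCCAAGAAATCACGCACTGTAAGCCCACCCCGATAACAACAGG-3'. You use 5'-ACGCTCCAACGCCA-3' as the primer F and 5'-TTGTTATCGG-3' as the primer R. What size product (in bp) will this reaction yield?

Scanning the template, ACGCTCCAACGCCA occurs at positions 30–43; this primer anneals to the bottom strand there with its 3' end pointing downstream.
The reverse primer's reverse complement is CCGATAACAA, which matches the template at positions 69–78.
The product runs from position 30 to position 78, so its length is 78 − 30 + 1 = 49 bp.

49 bp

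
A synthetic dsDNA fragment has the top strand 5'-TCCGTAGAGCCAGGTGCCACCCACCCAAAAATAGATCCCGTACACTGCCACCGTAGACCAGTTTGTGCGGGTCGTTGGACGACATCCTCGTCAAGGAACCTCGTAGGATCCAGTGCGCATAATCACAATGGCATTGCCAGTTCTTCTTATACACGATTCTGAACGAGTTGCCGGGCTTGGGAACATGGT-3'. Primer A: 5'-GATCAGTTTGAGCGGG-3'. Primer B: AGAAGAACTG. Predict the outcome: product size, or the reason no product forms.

Primer A (GATCAGTTTGAGCGGG) does not match the top strand, and its reverse complement CCCGCTCAAACTGATC does not match either.
With no annealing site for primer A, no amplification occurs.

No product — primer A has no binding site in the template.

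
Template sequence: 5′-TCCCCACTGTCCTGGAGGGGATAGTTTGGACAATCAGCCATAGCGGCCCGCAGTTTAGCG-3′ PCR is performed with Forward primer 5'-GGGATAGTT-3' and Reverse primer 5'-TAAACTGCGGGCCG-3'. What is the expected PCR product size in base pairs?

Scanning the template, GGGATAGTT occurs at positions 18–26; this primer anneals to the bottom strand there with its 3' end pointing downstream.
The reverse primer's reverse complement is CGGCCCGCAGTTTA, which matches the template at positions 44–57.
Amplicon spans positions 18–57: 40 bp.

40 bp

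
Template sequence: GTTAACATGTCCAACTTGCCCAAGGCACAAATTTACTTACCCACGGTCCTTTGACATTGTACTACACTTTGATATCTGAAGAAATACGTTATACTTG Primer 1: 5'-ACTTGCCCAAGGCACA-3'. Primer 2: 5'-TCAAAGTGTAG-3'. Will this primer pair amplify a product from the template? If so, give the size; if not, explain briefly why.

Yes — a 59 bp product.

Primer 1 (ACTTGCCCAAGGCACA) matches the top strand at positions 14–29; it acts as a forward primer.
Primer 2's reverse complement is CTACACTTTGA, matching the top strand at positions 62–72; it acts as a reverse primer.
The 3' ends face each other across positions 14–72, giving a 59 bp product.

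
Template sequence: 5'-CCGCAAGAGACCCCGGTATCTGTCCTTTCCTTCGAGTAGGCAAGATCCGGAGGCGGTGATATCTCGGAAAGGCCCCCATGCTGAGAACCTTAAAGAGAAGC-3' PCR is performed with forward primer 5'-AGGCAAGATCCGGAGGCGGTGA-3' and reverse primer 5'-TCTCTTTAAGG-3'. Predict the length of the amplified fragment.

Forward primer AGGCAAGATCCGGAGGCGGTGA is found on the top strand at positions 38–59.
Taking the reverse complement of TCTCTTTAAGG gives CCTTAAAGAGA, found at positions 88–98 on the template; the primer anneals here to the top strand with its 3' end pointing upstream.
The product runs from position 38 to position 98, so its length is 98 − 38 + 1 = 61 bp.

61 bp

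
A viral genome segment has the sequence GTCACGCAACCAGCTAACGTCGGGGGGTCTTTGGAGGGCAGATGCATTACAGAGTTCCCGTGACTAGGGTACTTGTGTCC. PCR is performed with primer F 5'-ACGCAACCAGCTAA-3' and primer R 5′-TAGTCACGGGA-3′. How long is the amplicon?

Forward primer ACGCAACCAGCTAA is found on the top strand at positions 4–17.
Taking the reverse complement of TAGTCACGGGA gives TCCCGTGACTA, found at positions 56–66 on the template; the primer anneals here to the top strand with its 3' end pointing upstream.
The product runs from position 4 to position 66, so its length is 66 − 4 + 1 = 63 bp.

63 bp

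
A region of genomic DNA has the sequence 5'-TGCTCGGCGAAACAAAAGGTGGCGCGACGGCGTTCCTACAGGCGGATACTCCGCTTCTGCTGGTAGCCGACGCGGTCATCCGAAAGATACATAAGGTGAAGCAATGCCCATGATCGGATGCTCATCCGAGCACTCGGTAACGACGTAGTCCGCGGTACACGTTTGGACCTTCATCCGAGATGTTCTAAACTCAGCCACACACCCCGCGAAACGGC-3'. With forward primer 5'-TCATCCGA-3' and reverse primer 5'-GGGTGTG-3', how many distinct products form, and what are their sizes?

The forward primer TCATCCGA matches the top strand at positions 76–83, 122–129, 171–178.
The reverse primer's reverse complement is CACACCC, matching at positions 198–204.
Each forward site pairs with the reverse site to give a product ending at position 204: sizes 129, 83, 34 bp.

Three products: 129 bp, 83 bp, 34 bp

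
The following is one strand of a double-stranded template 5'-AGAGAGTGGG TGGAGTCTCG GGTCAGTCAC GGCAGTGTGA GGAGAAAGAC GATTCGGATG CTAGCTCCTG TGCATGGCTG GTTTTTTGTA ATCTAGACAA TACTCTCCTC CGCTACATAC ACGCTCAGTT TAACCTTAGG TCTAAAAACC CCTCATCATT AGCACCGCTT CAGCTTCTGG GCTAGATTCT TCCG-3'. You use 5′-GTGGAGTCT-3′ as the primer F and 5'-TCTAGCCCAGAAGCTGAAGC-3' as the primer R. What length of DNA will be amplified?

Forward primer GTGGAGTCT is found on the top strand at positions 10–18.
Reverse complement of the reverse primer: GCTTCAGCTTCTGGGCTAGA. This occurs on the top strand at positions 167–186.
Product length = (reverse-primer end) − (forward-primer start) + 1 = 186 − 10 + 1 = 177 bp.

177 bp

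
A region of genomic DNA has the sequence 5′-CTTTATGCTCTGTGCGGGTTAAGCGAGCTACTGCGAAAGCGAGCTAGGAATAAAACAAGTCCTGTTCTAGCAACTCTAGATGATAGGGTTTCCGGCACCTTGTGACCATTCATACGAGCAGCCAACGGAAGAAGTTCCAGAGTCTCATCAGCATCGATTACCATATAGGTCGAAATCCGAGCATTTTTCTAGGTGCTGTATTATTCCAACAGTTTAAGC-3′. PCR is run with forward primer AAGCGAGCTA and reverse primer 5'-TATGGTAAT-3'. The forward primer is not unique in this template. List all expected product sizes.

145 bp, 129 bp

The forward primer AAGCGAGCTA matches the top strand at positions 21–30, 37–46.
The reverse primer's reverse complement is ATTACCATA, matching at positions 157–165.
Each forward site pairs with the reverse site to give a product ending at position 165: sizes 145, 129 bp.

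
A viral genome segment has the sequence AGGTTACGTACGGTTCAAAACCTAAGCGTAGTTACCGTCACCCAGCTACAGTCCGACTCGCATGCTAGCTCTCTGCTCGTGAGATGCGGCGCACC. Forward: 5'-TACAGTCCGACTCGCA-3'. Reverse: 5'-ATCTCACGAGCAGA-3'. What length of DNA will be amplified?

39 bp

The forward primer matches the template at positions 47–62.
Reverse complement of the reverse primer: TCTGCTCGTGAGAT. This occurs on the top strand at positions 72–85.
Amplicon spans positions 47–85: 39 bp.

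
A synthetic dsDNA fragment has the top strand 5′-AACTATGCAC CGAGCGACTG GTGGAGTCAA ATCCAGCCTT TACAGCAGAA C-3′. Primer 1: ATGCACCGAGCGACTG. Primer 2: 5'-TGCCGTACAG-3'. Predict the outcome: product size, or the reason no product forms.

Primer 2 (TGCCGTACAG) does not match the top strand, and its reverse complement CTGTACGGCA does not match either.
With no annealing site for primer 2, no amplification occurs.

No product — primer 2 has no binding site in the template.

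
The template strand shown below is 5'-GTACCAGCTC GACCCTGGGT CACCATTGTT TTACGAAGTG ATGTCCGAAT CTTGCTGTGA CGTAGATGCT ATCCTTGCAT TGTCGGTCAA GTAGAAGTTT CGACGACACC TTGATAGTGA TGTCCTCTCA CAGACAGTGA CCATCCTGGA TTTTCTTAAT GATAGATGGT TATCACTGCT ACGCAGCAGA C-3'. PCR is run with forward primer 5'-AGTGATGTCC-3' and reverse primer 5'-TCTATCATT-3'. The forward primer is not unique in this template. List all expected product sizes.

130 bp, 51 bp

The forward primer AGTGATGTCC matches the top strand at positions 37–46, 116–125.
The reverse primer's reverse complement is AATGATAGA, matching at positions 158–166.
Each forward site pairs with the reverse site to give a product ending at position 166: sizes 130, 51 bp.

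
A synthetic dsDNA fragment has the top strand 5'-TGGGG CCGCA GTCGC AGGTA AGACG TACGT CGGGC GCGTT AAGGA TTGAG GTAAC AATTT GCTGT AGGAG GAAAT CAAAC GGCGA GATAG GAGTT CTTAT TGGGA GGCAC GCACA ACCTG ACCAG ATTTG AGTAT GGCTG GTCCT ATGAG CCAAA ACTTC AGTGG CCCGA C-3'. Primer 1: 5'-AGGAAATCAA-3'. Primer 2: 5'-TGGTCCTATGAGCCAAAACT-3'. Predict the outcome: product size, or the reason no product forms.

No product — both primers anneal to the same strand and extend in the same direction.

Primer 1 (AGGAAATCAA) matches the top strand at positions 69–78 (3' end points downstream).
Primer 2 (TGGTCCTATGAGCCAAAACT) also matches the top strand directly, at positions 139–158 — its reverse complement AGTTTTGGCTCATAGGACCA is not present.
Both primers anneal to the bottom strand with 3' ends pointing the same way, so neither can prime synthesis back toward the other.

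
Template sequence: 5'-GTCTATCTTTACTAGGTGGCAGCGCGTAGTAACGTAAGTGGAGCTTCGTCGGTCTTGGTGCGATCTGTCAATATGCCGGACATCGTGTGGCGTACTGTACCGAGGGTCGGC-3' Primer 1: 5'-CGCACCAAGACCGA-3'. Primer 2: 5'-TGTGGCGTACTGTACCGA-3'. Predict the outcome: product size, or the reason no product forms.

Primer 1 (CGCACCAAGACCGA) has reverse complement TCGGTCTTGGTGCG, which matches the top strand at positions 49–62; primer 1 anneals to the top strand there with its 3' end pointing upstream toward position 49.
Primer 2 (TGTGGCGTACTGTACCGA) matches the top strand directly at positions 86–103; it anneals to the bottom strand with its 3' end pointing downstream toward position 103.
The 3' ends diverge (primer 1 extends toward position 1, primer 2 toward position 111), so the primers never converge on a shared product.

No product — the primers' 3' ends point away from each other.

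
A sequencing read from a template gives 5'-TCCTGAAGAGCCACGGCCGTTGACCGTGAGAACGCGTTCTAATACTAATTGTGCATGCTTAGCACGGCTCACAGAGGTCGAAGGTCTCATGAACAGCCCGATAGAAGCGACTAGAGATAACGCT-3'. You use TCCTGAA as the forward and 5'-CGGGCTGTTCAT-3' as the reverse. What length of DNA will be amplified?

Forward primer TCCTGAA is found on the top strand at positions 1–7.
Reverse complement of the reverse primer: ATGAACAGCCCG. This occurs on the top strand at positions 89–100.
Amplicon spans positions 1–100: 100 bp.

100 bp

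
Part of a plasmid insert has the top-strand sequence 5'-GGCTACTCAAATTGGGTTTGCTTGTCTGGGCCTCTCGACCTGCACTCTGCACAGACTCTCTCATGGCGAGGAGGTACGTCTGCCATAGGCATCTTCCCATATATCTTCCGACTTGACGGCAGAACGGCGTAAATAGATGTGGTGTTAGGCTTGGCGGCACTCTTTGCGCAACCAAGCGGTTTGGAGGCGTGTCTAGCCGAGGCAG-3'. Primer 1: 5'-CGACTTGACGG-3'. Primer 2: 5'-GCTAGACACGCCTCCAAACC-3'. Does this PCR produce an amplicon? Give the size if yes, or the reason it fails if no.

Primer 1 (CGACTTGACGG) matches the top strand at positions 109–119; it acts as a forward primer.
Primer 2's reverse complement is GGTTTGGAGGCGTGTCTAGC, matching the top strand at positions 178–197; it acts as a reverse primer.
The 3' ends face each other across positions 109–197, giving an 89 bp product.

Yes — an 89 bp product.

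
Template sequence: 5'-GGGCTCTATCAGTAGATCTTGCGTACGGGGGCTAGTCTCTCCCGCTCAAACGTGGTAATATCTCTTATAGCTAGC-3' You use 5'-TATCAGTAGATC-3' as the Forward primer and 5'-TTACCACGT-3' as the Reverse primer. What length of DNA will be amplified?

52 bp

The forward primer matches the template at positions 7–18.
Taking the reverse complement of TTACCACGT gives ACGTGGTAA, found at positions 50–58 on the template; the primer anneals here to the top strand with its 3' end pointing upstream.
The product runs from position 7 to position 58, so its length is 58 − 7 + 1 = 52 bp.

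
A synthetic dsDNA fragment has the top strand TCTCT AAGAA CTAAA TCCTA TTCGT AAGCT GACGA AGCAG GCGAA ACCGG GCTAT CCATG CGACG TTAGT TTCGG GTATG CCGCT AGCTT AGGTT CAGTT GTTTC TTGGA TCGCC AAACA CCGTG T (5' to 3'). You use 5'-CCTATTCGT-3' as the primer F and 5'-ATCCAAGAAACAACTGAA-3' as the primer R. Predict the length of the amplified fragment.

The forward primer matches the template at positions 17–25.
The reverse primer's reverse complement is TTCAGTTGTTTCTTGGAT, which matches the template at positions 94–111.
Product length = (reverse-primer end) − (forward-primer start) + 1 = 111 − 17 + 1 = 95 bp.

95 bp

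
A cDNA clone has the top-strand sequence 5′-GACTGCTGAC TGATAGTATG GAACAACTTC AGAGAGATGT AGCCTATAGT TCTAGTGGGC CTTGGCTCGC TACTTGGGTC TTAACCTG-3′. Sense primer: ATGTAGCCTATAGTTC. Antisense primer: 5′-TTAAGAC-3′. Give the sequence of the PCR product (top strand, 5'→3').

5'-ATGTAGCCTATAGTTCTAGTGGGCCTTGGCTCGCTACTTGGGTCTTAA-3'

Scanning the template, ATGTAGCCTATAGTTC occurs at positions 37–52; this primer anneals to the bottom strand there with its 3' end pointing downstream.
The reverse primer's reverse complement is GTCTTAA, which matches the template at positions 78–84.
The product is the template from position 37 through 84 (48 bp).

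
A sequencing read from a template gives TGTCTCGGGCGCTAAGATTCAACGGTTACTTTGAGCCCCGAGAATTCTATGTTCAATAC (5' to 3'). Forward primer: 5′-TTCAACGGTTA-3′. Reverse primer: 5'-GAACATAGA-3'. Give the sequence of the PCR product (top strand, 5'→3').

Scanning the template, TTCAACGGTTA occurs at positions 18–28; this primer anneals to the bottom strand there with its 3' end pointing downstream.
Taking the reverse complement of GAACATAGA gives TCTATGTTC, found at positions 46–54 on the template; the primer anneals here to the top strand with its 3' end pointing upstream.
The product is the template from position 18 through 54 (37 bp).

5'-TTCAACGGTTACTTTGAGCCCCGAGAATTCTATGTTC-3'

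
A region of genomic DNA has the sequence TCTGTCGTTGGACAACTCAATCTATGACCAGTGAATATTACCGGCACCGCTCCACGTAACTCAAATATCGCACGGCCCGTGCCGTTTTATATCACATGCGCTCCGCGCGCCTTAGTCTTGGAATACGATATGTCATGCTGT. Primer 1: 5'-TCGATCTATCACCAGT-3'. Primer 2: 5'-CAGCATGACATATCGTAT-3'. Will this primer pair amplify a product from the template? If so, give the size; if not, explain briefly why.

Primer 1 (TCGATCTATCACCAGT) does not match the top strand, and its reverse complement ACTGGTGATAGATCGA does not match either.
With no annealing site for primer 1, no amplification occurs.

No product — primer 1 has no binding site in the template.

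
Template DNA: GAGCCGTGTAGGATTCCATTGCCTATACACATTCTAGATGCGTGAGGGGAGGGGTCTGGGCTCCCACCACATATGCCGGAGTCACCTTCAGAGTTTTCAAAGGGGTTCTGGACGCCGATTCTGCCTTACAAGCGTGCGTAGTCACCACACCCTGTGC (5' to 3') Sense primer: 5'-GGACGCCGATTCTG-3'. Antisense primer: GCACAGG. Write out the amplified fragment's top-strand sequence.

Scanning the template, GGACGCCGATTCTG occurs at positions 110–123; this primer anneals to the bottom strand there with its 3' end pointing downstream.
Taking the reverse complement of GCACAGG gives CCTGTGC, found at positions 151–157 on the template; the primer anneals here to the top strand with its 3' end pointing upstream.
The product is the template from position 110 through 157 (48 bp).

5'-GGACGCCGATTCTGCCTTACAAGCGTGCGTAGTCACCACACCCTGTGC-3'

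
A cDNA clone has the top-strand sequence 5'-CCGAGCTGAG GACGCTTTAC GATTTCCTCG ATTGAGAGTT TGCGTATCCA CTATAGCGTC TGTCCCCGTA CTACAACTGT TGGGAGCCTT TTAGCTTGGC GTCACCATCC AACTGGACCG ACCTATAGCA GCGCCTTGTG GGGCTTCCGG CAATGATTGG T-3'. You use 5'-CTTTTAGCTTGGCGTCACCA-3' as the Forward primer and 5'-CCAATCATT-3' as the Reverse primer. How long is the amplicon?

73 bp

Forward primer CTTTTAGCTTGGCGTCACCA is found on the top strand at positions 88–107.
The reverse primer's reverse complement is AATGATTGG, which matches the template at positions 152–160.
Product length = (reverse-primer end) − (forward-primer start) + 1 = 160 − 88 + 1 = 73 bp.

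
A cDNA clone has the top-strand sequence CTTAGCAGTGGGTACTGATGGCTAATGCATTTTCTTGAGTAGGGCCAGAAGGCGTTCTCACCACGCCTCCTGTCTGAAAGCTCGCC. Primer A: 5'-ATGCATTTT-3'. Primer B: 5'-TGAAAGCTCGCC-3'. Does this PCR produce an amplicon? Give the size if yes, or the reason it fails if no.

No product — both primers anneal to the same strand and extend in the same direction.

Primer A (ATGCATTTT) matches the top strand at positions 25–33 (3' end points downstream).
Primer B (TGAAAGCTCGCC) also matches the top strand directly, at positions 75–86 — its reverse complement GGCGAGCTTTCA is not present.
Both primers anneal to the bottom strand with 3' ends pointing the same way, so neither can prime synthesis back toward the other.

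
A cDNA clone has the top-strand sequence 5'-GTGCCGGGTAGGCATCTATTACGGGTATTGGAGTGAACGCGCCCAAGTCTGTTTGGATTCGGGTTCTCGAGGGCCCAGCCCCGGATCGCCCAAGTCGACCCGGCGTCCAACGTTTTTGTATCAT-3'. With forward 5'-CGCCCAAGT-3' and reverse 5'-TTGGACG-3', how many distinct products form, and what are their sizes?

Two products: 71 bp, 24 bp

The forward primer CGCCCAAGT matches the top strand at positions 40–48, 87–95.
The reverse primer's reverse complement is CGTCCAA, matching at positions 104–110.
Each forward site pairs with the reverse site to give a product ending at position 110: sizes 71, 24 bp.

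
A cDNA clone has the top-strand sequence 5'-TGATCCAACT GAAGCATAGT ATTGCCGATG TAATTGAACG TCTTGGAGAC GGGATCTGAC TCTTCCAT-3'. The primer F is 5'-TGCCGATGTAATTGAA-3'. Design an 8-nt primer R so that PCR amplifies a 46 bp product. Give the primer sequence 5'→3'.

5'-ATGGAAGA-3'

The forward primer binds at positions 23–38, so a 46 bp product ends at position 23 + 46 − 1 = 68.
The reverse primer anneals to the top strand over positions 61–68, i.e. to TCTTCCAT.
Its sequence written 5'→3' is the reverse complement: ATGGAAGA.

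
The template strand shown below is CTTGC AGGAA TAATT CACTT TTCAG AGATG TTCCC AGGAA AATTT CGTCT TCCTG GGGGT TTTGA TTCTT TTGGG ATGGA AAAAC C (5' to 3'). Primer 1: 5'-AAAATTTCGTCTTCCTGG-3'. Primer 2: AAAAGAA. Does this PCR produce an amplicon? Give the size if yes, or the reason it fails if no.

Yes — a 34 bp product.

Primer 1 (AAAATTTCGTCTTCCTGG) matches the top strand at positions 39–56; it acts as a forward primer.
Primer 2's reverse complement is TTCTTTT, matching the top strand at positions 66–72; it acts as a reverse primer.
The 3' ends face each other across positions 39–72, giving a 34 bp product.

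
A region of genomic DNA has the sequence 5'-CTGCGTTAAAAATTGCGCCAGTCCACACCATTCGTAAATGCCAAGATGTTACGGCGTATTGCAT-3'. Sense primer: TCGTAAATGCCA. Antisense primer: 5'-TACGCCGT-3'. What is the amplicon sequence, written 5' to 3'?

5'-TCGTAAATGCCAAGATGTTACGGCGTA-3'

Scanning the template, TCGTAAATGCCA occurs at positions 32–43; this primer anneals to the bottom strand there with its 3' end pointing downstream.
The reverse primer's reverse complement is ACGGCGTA, which matches the template at positions 51–58.
The product is the template from position 32 through 58 (27 bp).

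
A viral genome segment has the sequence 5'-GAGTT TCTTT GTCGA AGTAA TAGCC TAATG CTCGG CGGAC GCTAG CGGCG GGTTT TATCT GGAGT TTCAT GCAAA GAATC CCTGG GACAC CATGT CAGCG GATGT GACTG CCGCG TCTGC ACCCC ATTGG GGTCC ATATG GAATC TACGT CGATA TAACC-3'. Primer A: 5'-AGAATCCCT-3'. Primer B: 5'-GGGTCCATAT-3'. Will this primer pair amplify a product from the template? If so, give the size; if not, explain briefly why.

No product — both primers anneal to the same strand and extend in the same direction.

Primer A (AGAATCCCT) matches the top strand at positions 75–83 (3' end points downstream).
Primer B (GGGTCCATAT) also matches the top strand directly, at positions 130–139 — its reverse complement ATATGGACCC is not present.
Both primers anneal to the bottom strand with 3' ends pointing the same way, so neither can prime synthesis back toward the other.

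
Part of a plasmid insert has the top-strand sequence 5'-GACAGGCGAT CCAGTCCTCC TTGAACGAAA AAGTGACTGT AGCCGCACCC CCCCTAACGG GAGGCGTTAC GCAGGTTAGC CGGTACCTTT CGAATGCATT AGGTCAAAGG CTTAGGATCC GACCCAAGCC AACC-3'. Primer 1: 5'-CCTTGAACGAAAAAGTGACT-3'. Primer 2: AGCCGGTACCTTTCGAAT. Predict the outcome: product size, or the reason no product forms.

No product — both primers anneal to the same strand and extend in the same direction.

Primer 1 (CCTTGAACGAAAAAGTGACT) matches the top strand at positions 19–38 (3' end points downstream).
Primer 2 (AGCCGGTACCTTTCGAAT) also matches the top strand directly, at positions 78–95 — its reverse complement ATTCGAAAGGTACCGGCT is not present.
Both primers anneal to the bottom strand with 3' ends pointing the same way, so neither can prime synthesis back toward the other.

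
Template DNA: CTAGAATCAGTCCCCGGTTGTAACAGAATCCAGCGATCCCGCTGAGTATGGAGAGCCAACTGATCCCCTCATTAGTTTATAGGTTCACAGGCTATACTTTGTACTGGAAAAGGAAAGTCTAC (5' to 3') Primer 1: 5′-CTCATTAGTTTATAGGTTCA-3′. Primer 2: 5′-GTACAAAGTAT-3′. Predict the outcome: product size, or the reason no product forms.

Primer 1 (CTCATTAGTTTATAGGTTCA) matches the top strand at positions 68–87; it acts as a forward primer.
Primer 2's reverse complement is ATACTTTGTAC, matching the top strand at positions 94–104; it acts as a reverse primer.
The 3' ends face each other across positions 68–104, giving a 37 bp product.

Yes — a 37 bp product.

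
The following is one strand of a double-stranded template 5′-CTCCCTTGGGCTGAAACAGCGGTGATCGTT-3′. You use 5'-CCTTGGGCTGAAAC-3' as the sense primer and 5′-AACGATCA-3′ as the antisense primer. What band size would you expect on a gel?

27 bp

Forward primer CCTTGGGCTGAAAC is found on the top strand at positions 4–17.
Reverse complement of the reverse primer: TGATCGTT. This occurs on the top strand at positions 23–30.
Amplicon spans positions 4–30: 27 bp.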